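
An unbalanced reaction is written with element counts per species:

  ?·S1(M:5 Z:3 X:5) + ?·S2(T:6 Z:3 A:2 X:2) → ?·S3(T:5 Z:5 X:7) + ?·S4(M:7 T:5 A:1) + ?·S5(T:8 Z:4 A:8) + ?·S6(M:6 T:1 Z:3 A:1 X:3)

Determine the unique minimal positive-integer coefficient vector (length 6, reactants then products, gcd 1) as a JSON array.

Coefficients: [5, 6, 4, 1, 1, 3]

M: 5·5+6·0 = 25 | 4·0+1·7+1·0+3·6 = 25
T: 5·0+6·6 = 36 | 4·5+1·5+1·8+3·1 = 36
Z: 5·3+6·3 = 33 | 4·5+1·0+1·4+3·3 = 33
A: 5·0+6·2 = 12 | 4·0+1·1+1·8+3·1 = 12
X: 5·5+6·2 = 37 | 4·7+1·0+1·0+3·3 = 37
gcd(5,6,4,1,1,3) = 1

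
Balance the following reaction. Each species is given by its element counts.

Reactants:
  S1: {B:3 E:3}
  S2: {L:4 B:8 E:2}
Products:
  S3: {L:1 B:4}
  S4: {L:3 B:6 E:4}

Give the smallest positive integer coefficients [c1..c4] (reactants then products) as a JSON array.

L: 2·0+3·4 = 12 | 3·1+3·3 = 12
B: 2·3+3·8 = 30 | 3·4+3·6 = 30
E: 2·3+3·2 = 12 | 3·0+3·4 = 12
gcd(2,3,3,3) = 1

Coefficients: [2, 3, 3, 3]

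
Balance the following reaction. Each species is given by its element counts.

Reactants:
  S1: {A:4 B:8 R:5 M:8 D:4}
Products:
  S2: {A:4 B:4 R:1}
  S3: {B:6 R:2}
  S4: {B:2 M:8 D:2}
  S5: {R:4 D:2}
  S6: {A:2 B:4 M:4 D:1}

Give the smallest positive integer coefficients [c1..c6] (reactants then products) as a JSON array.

Coefficients: [5, 3, 1, 3, 5, 4]

A: 5·4 = 20 | 3·4+1·0+3·0+5·0+4·2 = 20
B: 5·8 = 40 | 3·4+1·6+3·2+5·0+4·4 = 40
R: 5·5 = 25 | 3·1+1·2+3·0+5·4+4·0 = 25
M: 5·8 = 40 | 3·0+1·0+3·8+5·0+4·4 = 40
D: 5·4 = 20 | 3·0+1·0+3·2+5·2+4·1 = 20
gcd(5,3,1,3,5,4) = 1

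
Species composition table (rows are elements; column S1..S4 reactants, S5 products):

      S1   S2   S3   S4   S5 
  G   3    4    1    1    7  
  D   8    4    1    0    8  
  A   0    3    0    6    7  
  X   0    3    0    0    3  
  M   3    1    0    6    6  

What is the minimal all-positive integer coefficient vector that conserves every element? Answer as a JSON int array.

G: 1·3+3·4+4·1+2·1 = 21 | 3·7 = 21
D: 1·8+3·4+4·1+2·0 = 24 | 3·8 = 24
A: 1·0+3·3+4·0+2·6 = 21 | 3·7 = 21
X: 1·0+3·3+4·0+2·0 = 9 | 3·3 = 9
M: 1·3+3·1+4·0+2·6 = 18 | 3·6 = 18
gcd(1,3,4,2,3) = 1

Coefficients: [1, 3, 4, 2, 3]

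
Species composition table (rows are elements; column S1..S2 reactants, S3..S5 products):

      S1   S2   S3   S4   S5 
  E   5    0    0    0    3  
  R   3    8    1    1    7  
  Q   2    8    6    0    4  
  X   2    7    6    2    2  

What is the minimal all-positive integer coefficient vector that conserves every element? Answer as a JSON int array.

E: 3·5+4·0 = 15 | 3·0+3·0+5·3 = 15
R: 3·3+4·8 = 41 | 3·1+3·1+5·7 = 41
Q: 3·2+4·8 = 38 | 3·6+3·0+5·4 = 38
X: 3·2+4·7 = 34 | 3·6+3·2+5·2 = 34
gcd(3,4,3,3,5) = 1

Coefficients: [3, 4, 3, 3, 5]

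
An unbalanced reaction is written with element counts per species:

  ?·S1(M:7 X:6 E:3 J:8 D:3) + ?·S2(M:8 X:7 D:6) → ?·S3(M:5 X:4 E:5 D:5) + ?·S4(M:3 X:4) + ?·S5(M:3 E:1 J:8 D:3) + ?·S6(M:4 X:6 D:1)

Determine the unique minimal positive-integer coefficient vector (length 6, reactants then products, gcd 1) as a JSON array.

M: 5·7+2·8 = 51 | 2·5+6·3+5·3+2·4 = 51
X: 5·6+2·7 = 44 | 2·4+6·4+5·0+2·6 = 44
E: 5·3+2·0 = 15 | 2·5+6·0+5·1+2·0 = 15
J: 5·8+2·0 = 40 | 2·0+6·0+5·8+2·0 = 40
D: 5·3+2·6 = 27 | 2·5+6·0+5·3+2·1 = 27
gcd(5,2,2,6,5,2) = 1

Coefficients: [5, 2, 2, 6, 5, 2]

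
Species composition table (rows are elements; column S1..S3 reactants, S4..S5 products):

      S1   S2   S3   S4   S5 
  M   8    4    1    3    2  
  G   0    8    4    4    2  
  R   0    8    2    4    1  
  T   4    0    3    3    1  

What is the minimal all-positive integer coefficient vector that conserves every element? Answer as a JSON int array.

Coefficients: [1, 1, 2, 2, 4]

M: 1·8+1·4+2·1 = 14 | 2·3+4·2 = 14
G: 1·0+1·8+2·4 = 16 | 2·4+4·2 = 16
R: 1·0+1·8+2·2 = 12 | 2·4+4·1 = 12
T: 1·4+1·0+2·3 = 10 | 2·3+4·1 = 10
gcd(1,1,2,2,4) = 1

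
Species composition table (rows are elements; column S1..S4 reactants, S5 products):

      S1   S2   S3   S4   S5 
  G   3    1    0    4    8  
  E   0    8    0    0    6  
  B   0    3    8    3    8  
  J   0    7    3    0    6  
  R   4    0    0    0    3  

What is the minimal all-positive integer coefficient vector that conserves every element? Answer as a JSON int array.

G: 3·3+3·1+1·0+5·4 = 32 | 4·8 = 32
E: 3·0+3·8+1·0+5·0 = 24 | 4·6 = 24
B: 3·0+3·3+1·8+5·3 = 32 | 4·8 = 32
J: 3·0+3·7+1·3+5·0 = 24 | 4·6 = 24
R: 3·4+3·0+1·0+5·0 = 12 | 4·3 = 12
gcd(3,3,1,5,4) = 1

Coefficients: [3, 3, 1, 5, 4]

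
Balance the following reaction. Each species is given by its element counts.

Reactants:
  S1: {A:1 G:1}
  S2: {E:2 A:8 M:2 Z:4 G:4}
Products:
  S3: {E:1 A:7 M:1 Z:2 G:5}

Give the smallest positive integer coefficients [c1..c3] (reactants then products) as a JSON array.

E: 6·0+1·2 = 2 | 2·1 = 2
A: 6·1+1·8 = 14 | 2·7 = 14
M: 6·0+1·2 = 2 | 2·1 = 2
Z: 6·0+1·4 = 4 | 2·2 = 4
G: 6·1+1·4 = 10 | 2·5 = 10
gcd(6,1,2) = 1

Coefficients: [6, 1, 2]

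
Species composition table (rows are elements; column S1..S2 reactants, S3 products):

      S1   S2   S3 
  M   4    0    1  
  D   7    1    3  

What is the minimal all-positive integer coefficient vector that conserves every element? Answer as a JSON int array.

Coefficients: [1, 5, 4]

M: 1·4+5·0 = 4 | 4·1 = 4
D: 1·7+5·1 = 12 | 4·3 = 12
gcd(1,5,4) = 1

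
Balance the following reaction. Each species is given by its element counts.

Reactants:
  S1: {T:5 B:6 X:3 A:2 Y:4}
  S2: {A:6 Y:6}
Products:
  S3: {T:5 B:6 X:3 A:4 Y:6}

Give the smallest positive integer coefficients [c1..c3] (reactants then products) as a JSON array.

Coefficients: [3, 1, 3]

T: 3·5+1·0 = 15 | 3·5 = 15
B: 3·6+1·0 = 18 | 3·6 = 18
X: 3·3+1·0 = 9 | 3·3 = 9
A: 3·2+1·6 = 12 | 3·4 = 12
Y: 3·4+1·6 = 18 | 3·6 = 18
gcd(3,1,3) = 1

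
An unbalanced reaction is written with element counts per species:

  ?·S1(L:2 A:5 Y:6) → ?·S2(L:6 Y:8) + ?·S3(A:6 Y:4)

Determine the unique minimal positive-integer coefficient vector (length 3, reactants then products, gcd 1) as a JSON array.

L: 6·2 = 12 | 2·6+5·0 = 12
A: 6·5 = 30 | 2·0+5·6 = 30
Y: 6·6 = 36 | 2·8+5·4 = 36
gcd(6,2,5) = 1

Coefficients: [6, 2, 5]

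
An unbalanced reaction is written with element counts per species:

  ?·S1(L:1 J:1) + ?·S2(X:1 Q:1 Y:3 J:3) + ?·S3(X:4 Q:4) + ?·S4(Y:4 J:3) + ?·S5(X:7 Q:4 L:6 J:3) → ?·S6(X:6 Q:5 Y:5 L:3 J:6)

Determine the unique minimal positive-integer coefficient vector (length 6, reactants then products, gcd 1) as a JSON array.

X: 6·0+2·1+5·4+6·0+2·7 = 36 | 6·6 = 36
Q: 6·0+2·1+5·4+6·0+2·4 = 30 | 6·5 = 30
Y: 6·0+2·3+5·0+6·4+2·0 = 30 | 6·5 = 30
L: 6·1+2·0+5·0+6·0+2·6 = 18 | 6·3 = 18
J: 6·1+2·3+5·0+6·3+2·3 = 36 | 6·6 = 36
gcd(6,2,5,6,2,6) = 1

Coefficients: [6, 2, 5, 6, 2, 6]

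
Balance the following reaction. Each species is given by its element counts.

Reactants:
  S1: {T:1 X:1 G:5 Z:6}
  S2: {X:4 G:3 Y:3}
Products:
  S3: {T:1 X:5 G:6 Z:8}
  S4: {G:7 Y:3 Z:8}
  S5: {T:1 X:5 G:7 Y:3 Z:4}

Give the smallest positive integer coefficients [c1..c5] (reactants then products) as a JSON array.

T: 6·1+6·0 = 6 | 1·1+1·0+5·1 = 6
X: 6·1+6·4 = 30 | 1·5+1·0+5·5 = 30
G: 6·5+6·3 = 48 | 1·6+1·7+5·7 = 48
Y: 6·0+6·3 = 18 | 1·0+1·3+5·3 = 18
Z: 6·6+6·0 = 36 | 1·8+1·8+5·4 = 36
gcd(6,6,1,1,5) = 1

Coefficients: [6, 6, 1, 1, 5]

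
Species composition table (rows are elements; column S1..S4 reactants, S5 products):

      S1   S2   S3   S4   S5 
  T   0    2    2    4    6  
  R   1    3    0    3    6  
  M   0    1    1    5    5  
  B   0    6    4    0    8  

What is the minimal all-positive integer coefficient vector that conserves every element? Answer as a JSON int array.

T: 6·0+2·2+3·2+2·4 = 18 | 3·6 = 18
R: 6·1+2·3+3·0+2·3 = 18 | 3·6 = 18
M: 6·0+2·1+3·1+2·5 = 15 | 3·5 = 15
B: 6·0+2·6+3·4+2·0 = 24 | 3·8 = 24
gcd(6,2,3,2,3) = 1

Coefficients: [6, 2, 3, 2, 3]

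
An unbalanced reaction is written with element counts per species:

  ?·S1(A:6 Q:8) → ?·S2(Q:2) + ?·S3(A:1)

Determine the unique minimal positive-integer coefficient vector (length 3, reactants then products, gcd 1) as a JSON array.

A: 1·6 = 6 | 4·0+6·1 = 6
Q: 1·8 = 8 | 4·2+6·0 = 8
gcd(1,4,6) = 1

Coefficients: [1, 4, 6]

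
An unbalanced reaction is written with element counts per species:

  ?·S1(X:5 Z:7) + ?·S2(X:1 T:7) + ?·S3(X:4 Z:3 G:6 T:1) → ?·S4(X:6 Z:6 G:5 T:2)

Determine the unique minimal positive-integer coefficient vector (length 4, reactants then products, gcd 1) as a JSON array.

X: 3·5+1·1+5·4 = 36 | 6·6 = 36
Z: 3·7+1·0+5·3 = 36 | 6·6 = 36
G: 3·0+1·0+5·6 = 30 | 6·5 = 30
T: 3·0+1·7+5·1 = 12 | 6·2 = 12
gcd(3,1,5,6) = 1

Coefficients: [3, 1, 5, 6]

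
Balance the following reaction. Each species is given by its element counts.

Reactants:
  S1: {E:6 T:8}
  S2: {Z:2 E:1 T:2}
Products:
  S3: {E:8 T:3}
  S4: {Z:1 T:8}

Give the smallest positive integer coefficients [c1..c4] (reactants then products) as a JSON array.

Z: 5·0+2·2 = 4 | 4·0+4·1 = 4
E: 5·6+2·1 = 32 | 4·8+4·0 = 32
T: 5·8+2·2 = 44 | 4·3+4·8 = 44
gcd(5,2,4,4) = 1

Coefficients: [5, 2, 4, 4]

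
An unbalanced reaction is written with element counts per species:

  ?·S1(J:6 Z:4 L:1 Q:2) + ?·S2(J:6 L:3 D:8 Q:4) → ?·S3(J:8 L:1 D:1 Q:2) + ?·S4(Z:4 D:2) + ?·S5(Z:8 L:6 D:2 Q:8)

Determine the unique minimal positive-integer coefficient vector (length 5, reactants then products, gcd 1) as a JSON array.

J: 6·6+2·6 = 48 | 6·8+4·0+1·0 = 48
Z: 6·4+2·0 = 24 | 6·0+4·4+1·8 = 24
L: 6·1+2·3 = 12 | 6·1+4·0+1·6 = 12
D: 6·0+2·8 = 16 | 6·1+4·2+1·2 = 16
Q: 6·2+2·4 = 20 | 6·2+4·0+1·8 = 20
gcd(6,2,6,4,1) = 1

Coefficients: [6, 2, 6, 4, 1]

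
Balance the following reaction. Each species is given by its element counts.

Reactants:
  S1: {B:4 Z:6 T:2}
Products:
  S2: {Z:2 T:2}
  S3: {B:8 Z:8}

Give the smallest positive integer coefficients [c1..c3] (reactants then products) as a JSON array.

Coefficients: [2, 2, 1]

B: 2·4 = 8 | 2·0+1·8 = 8
Z: 2·6 = 12 | 2·2+1·8 = 12
T: 2·2 = 4 | 2·2+1·0 = 4
gcd(2,2,1) = 1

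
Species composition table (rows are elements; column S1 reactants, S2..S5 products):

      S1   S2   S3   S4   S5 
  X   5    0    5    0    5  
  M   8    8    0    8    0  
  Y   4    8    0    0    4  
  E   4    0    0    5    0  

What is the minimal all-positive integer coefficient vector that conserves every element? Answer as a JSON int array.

Coefficients: [5, 1, 2, 4, 3]

X: 5·5 = 25 | 1·0+2·5+4·0+3·5 = 25
M: 5·8 = 40 | 1·8+2·0+4·8+3·0 = 40
Y: 5·4 = 20 | 1·8+2·0+4·0+3·4 = 20
E: 5·4 = 20 | 1·0+2·0+4·5+3·0 = 20
gcd(5,1,2,4,3) = 1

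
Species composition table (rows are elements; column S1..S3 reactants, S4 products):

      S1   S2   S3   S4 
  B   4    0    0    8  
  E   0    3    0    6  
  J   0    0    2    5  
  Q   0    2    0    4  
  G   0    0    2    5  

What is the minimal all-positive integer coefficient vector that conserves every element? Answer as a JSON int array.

Coefficients: [4, 4, 5, 2]

B: 4·4+4·0+5·0 = 16 | 2·8 = 16
E: 4·0+4·3+5·0 = 12 | 2·6 = 12
J: 4·0+4·0+5·2 = 10 | 2·5 = 10
Q: 4·0+4·2+5·0 = 8 | 2·4 = 8
G: 4·0+4·0+5·2 = 10 | 2·5 = 10
gcd(4,4,5,2) = 1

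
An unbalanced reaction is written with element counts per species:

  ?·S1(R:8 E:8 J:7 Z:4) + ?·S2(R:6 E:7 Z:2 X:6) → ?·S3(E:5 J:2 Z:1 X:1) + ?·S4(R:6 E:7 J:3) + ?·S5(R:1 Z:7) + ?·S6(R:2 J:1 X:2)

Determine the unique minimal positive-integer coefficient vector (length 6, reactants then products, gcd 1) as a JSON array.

R: 3·8+2·6 = 36 | 2·0+4·6+2·1+5·2 = 36
E: 3·8+2·7 = 38 | 2·5+4·7+2·0+5·0 = 38
J: 3·7+2·0 = 21 | 2·2+4·3+2·0+5·1 = 21
Z: 3·4+2·2 = 16 | 2·1+4·0+2·7+5·0 = 16
X: 3·0+2·6 = 12 | 2·1+4·0+2·0+5·2 = 12
gcd(3,2,2,4,2,5) = 1

Coefficients: [3, 2, 2, 4, 2, 5]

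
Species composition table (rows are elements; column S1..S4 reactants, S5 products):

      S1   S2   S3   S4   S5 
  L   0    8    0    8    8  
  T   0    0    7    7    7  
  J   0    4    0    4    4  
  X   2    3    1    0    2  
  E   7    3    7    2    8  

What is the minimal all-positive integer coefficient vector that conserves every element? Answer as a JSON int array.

Coefficients: [4, 1, 1, 5, 6]

L: 4·0+1·8+1·0+5·8 = 48 | 6·8 = 48
T: 4·0+1·0+1·7+5·7 = 42 | 6·7 = 42
J: 4·0+1·4+1·0+5·4 = 24 | 6·4 = 24
X: 4·2+1·3+1·1+5·0 = 12 | 6·2 = 12
E: 4·7+1·3+1·7+5·2 = 48 | 6·8 = 48
gcd(4,1,1,5,6) = 1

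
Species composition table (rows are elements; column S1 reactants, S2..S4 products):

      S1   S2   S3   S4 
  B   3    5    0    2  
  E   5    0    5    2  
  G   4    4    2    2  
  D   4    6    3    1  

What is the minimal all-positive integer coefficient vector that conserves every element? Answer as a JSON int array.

B: 5·3 = 15 | 1·5+3·0+5·2 = 15
E: 5·5 = 25 | 1·0+3·5+5·2 = 25
G: 5·4 = 20 | 1·4+3·2+5·2 = 20
D: 5·4 = 20 | 1·6+3·3+5·1 = 20
gcd(5,1,3,5) = 1

Coefficients: [5, 1, 3, 5]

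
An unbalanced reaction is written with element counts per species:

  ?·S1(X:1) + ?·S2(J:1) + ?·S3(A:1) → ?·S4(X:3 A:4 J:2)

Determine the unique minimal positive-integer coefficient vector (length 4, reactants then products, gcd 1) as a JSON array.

X: 3·1+2·0+4·0 = 3 | 1·3 = 3
A: 3·0+2·0+4·1 = 4 | 1·4 = 4
J: 3·0+2·1+4·0 = 2 | 1·2 = 2
gcd(3,2,4,1) = 1

Coefficients: [3, 2, 4, 1]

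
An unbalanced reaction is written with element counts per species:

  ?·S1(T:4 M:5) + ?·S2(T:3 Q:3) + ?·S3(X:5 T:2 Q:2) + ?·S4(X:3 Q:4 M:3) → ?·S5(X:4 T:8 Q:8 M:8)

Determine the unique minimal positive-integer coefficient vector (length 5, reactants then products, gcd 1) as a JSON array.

X: 5·0+6·0+1·5+5·3 = 20 | 5·4 = 20
T: 5·4+6·3+1·2+5·0 = 40 | 5·8 = 40
Q: 5·0+6·3+1·2+5·4 = 40 | 5·8 = 40
M: 5·5+6·0+1·0+5·3 = 40 | 5·8 = 40
gcd(5,6,1,5,5) = 1

Coefficients: [5, 6, 1, 5, 5]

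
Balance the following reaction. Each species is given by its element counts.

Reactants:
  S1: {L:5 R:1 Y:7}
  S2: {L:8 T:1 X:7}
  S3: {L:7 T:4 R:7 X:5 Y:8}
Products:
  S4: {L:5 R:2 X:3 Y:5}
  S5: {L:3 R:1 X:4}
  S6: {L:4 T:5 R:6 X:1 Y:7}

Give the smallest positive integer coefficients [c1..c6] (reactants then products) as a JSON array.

Coefficients: [1, 1, 6, 4, 5, 5]

L: 1·5+1·8+6·7 = 55 | 4·5+5·3+5·4 = 55
T: 1·0+1·1+6·4 = 25 | 4·0+5·0+5·5 = 25
R: 1·1+1·0+6·7 = 43 | 4·2+5·1+5·6 = 43
X: 1·0+1·7+6·5 = 37 | 4·3+5·4+5·1 = 37
Y: 1·7+1·0+6·8 = 55 | 4·5+5·0+5·7 = 55
gcd(1,1,6,4,5,5) = 1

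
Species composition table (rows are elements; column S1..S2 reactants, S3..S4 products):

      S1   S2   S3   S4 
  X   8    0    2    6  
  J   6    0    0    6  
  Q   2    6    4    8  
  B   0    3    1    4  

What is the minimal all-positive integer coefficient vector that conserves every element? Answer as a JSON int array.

X: 3·8+5·0 = 24 | 3·2+3·6 = 24
J: 3·6+5·0 = 18 | 3·0+3·6 = 18
Q: 3·2+5·6 = 36 | 3·4+3·8 = 36
B: 3·0+5·3 = 15 | 3·1+3·4 = 15
gcd(3,5,3,3) = 1

Coefficients: [3, 5, 3, 3]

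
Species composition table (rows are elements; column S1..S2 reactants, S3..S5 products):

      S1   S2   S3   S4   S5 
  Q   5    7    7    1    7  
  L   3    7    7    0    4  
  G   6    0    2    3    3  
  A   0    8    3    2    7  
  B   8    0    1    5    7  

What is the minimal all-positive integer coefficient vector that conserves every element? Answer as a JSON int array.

Q: 5·5+5·7 = 60 | 6·7+4·1+2·7 = 60
L: 5·3+5·7 = 50 | 6·7+4·0+2·4 = 50
G: 5·6+5·0 = 30 | 6·2+4·3+2·3 = 30
A: 5·0+5·8 = 40 | 6·3+4·2+2·7 = 40
B: 5·8+5·0 = 40 | 6·1+4·5+2·7 = 40
gcd(5,5,6,4,2) = 1

Coefficients: [5, 5, 6, 4, 2]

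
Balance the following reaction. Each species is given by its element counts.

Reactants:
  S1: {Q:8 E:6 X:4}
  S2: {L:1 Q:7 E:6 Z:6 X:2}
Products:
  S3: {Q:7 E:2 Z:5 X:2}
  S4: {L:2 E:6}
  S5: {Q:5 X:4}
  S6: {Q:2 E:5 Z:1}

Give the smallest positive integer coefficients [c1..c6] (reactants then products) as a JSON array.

L: 4·0+6·1 = 6 | 6·0+3·2+4·0+6·0 = 6
Q: 4·8+6·7 = 74 | 6·7+3·0+4·5+6·2 = 74
E: 4·6+6·6 = 60 | 6·2+3·6+4·0+6·5 = 60
Z: 4·0+6·6 = 36 | 6·5+3·0+4·0+6·1 = 36
X: 4·4+6·2 = 28 | 6·2+3·0+4·4+6·0 = 28
gcd(4,6,6,3,4,6) = 1

Coefficients: [4, 6, 6, 3, 4, 6]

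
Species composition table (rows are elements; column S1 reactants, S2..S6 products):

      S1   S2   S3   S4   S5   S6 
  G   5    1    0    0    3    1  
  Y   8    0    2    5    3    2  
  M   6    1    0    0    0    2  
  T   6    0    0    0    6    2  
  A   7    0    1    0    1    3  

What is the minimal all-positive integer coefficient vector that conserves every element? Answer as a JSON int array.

Coefficients: [3, 6, 2, 1, 1, 6]

G: 3·5 = 15 | 6·1+2·0+1·0+1·3+6·1 = 15
Y: 3·8 = 24 | 6·0+2·2+1·5+1·3+6·2 = 24
M: 3·6 = 18 | 6·1+2·0+1·0+1·0+6·2 = 18
T: 3·6 = 18 | 6·0+2·0+1·0+1·6+6·2 = 18
A: 3·7 = 21 | 6·0+2·1+1·0+1·1+6·3 = 21
gcd(3,6,2,1,1,6) = 1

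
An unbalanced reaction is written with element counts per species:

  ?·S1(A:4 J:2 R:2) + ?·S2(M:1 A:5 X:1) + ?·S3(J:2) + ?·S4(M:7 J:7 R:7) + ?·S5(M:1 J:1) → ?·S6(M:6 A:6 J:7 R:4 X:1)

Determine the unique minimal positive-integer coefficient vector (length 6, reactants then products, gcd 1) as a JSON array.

Coefficients: [1, 4, 3, 2, 6, 4]

M: 1·0+4·1+3·0+2·7+6·1 = 24 | 4·6 = 24
A: 1·4+4·5+3·0+2·0+6·0 = 24 | 4·6 = 24
J: 1·2+4·0+3·2+2·7+6·1 = 28 | 4·7 = 28
R: 1·2+4·0+3·0+2·7+6·0 = 16 | 4·4 = 16
X: 1·0+4·1+3·0+2·0+6·0 = 4 | 4·1 = 4
gcd(1,4,3,2,6,4) = 1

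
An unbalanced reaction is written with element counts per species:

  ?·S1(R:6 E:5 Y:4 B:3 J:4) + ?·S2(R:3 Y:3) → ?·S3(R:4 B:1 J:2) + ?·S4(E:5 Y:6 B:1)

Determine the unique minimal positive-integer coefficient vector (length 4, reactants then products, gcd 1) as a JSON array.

Coefficients: [3, 2, 6, 3]

R: 3·6+2·3 = 24 | 6·4+3·0 = 24
E: 3·5+2·0 = 15 | 6·0+3·5 = 15
Y: 3·4+2·3 = 18 | 6·0+3·6 = 18
B: 3·3+2·0 = 9 | 6·1+3·1 = 9
J: 3·4+2·0 = 12 | 6·2+3·0 = 12
gcd(3,2,6,3) = 1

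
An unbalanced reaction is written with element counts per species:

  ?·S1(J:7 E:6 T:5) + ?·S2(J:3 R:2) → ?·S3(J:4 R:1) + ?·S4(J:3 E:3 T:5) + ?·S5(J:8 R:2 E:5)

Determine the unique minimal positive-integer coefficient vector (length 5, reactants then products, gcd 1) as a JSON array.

Coefficients: [5, 4, 2, 5, 3]

J: 5·7+4·3 = 47 | 2·4+5·3+3·8 = 47
R: 5·0+4·2 = 8 | 2·1+5·0+3·2 = 8
E: 5·6+4·0 = 30 | 2·0+5·3+3·5 = 30
T: 5·5+4·0 = 25 | 2·0+5·5+3·0 = 25
gcd(5,4,2,5,3) = 1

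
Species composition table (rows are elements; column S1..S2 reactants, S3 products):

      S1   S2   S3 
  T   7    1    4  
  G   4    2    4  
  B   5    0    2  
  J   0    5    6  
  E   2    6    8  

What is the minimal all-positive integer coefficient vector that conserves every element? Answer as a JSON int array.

T: 2·7+6·1 = 20 | 5·4 = 20
G: 2·4+6·2 = 20 | 5·4 = 20
B: 2·5+6·0 = 10 | 5·2 = 10
J: 2·0+6·5 = 30 | 5·6 = 30
E: 2·2+6·6 = 40 | 5·8 = 40
gcd(2,6,5) = 1

Coefficients: [2, 6, 5]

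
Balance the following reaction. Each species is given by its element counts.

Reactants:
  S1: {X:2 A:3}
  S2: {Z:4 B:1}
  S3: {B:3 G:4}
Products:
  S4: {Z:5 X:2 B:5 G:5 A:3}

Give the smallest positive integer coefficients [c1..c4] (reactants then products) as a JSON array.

Z: 4·0+5·4+5·0 = 20 | 4·5 = 20
X: 4·2+5·0+5·0 = 8 | 4·2 = 8
B: 4·0+5·1+5·3 = 20 | 4·5 = 20
G: 4·0+5·0+5·4 = 20 | 4·5 = 20
A: 4·3+5·0+5·0 = 12 | 4·3 = 12
gcd(4,5,5,4) = 1

Coefficients: [4, 5, 5, 4]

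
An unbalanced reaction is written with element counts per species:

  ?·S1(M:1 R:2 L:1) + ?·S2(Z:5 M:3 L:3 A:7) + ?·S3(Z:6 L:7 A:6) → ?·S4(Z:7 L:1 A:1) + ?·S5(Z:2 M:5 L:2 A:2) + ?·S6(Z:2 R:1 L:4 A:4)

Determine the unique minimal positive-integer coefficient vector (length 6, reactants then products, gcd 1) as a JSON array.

Coefficients: [2, 1, 2, 1, 1, 4]

Z: 2·0+1·5+2·6 = 17 | 1·7+1·2+4·2 = 17
M: 2·1+1·3+2·0 = 5 | 1·0+1·5+4·0 = 5
R: 2·2+1·0+2·0 = 4 | 1·0+1·0+4·1 = 4
L: 2·1+1·3+2·7 = 19 | 1·1+1·2+4·4 = 19
A: 2·0+1·7+2·6 = 19 | 1·1+1·2+4·4 = 19
gcd(2,1,2,1,1,4) = 1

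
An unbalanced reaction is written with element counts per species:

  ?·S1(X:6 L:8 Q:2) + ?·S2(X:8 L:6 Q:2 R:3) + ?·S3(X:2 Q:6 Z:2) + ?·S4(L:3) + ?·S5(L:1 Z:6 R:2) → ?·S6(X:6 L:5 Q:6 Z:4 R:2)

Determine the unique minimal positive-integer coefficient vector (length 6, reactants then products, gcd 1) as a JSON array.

Coefficients: [1, 2, 4, 1, 2, 5]

X: 1·6+2·8+4·2+1·0+2·0 = 30 | 5·6 = 30
L: 1·8+2·6+4·0+1·3+2·1 = 25 | 5·5 = 25
Q: 1·2+2·2+4·6+1·0+2·0 = 30 | 5·6 = 30
Z: 1·0+2·0+4·2+1·0+2·6 = 20 | 5·4 = 20
R: 1·0+2·3+4·0+1·0+2·2 = 10 | 5·2 = 10
gcd(1,2,4,1,2,5) = 1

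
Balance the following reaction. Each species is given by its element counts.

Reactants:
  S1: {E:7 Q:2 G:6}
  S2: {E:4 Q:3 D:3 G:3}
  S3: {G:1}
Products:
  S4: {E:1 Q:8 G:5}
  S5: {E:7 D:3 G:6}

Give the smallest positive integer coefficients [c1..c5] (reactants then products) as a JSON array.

E: 1·7+2·4+5·0 = 15 | 1·1+2·7 = 15
Q: 1·2+2·3+5·0 = 8 | 1·8+2·0 = 8
D: 1·0+2·3+5·0 = 6 | 1·0+2·3 = 6
G: 1·6+2·3+5·1 = 17 | 1·5+2·6 = 17
gcd(1,2,5,1,2) = 1

Coefficients: [1, 2, 5, 1, 2]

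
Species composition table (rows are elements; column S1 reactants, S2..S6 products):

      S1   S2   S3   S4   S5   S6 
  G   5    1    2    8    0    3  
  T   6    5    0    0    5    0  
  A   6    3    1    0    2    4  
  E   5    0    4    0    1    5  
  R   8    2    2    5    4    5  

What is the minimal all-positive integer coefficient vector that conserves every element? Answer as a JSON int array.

G: 5·5 = 25 | 4·1+2·2+1·8+2·0+3·3 = 25
T: 5·6 = 30 | 4·5+2·0+1·0+2·5+3·0 = 30
A: 5·6 = 30 | 4·3+2·1+1·0+2·2+3·4 = 30
E: 5·5 = 25 | 4·0+2·4+1·0+2·1+3·5 = 25
R: 5·8 = 40 | 4·2+2·2+1·5+2·4+3·5 = 40
gcd(5,4,2,1,2,3) = 1

Coefficients: [5, 4, 2, 1, 2, 3]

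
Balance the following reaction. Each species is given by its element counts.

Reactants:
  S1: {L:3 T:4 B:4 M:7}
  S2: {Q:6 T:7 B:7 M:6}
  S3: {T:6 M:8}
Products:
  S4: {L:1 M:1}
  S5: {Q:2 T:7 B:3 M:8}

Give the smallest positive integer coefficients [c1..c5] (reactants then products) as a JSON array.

Coefficients: [1, 2, 4, 3, 6]

L: 1·3+2·0+4·0 = 3 | 3·1+6·0 = 3
Q: 1·0+2·6+4·0 = 12 | 3·0+6·2 = 12
T: 1·4+2·7+4·6 = 42 | 3·0+6·7 = 42
B: 1·4+2·7+4·0 = 18 | 3·0+6·3 = 18
M: 1·7+2·6+4·8 = 51 | 3·1+6·8 = 51
gcd(1,2,4,3,6) = 1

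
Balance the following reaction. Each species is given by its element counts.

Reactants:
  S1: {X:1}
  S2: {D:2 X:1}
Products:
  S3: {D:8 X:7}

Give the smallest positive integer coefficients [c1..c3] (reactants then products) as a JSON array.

D: 3·0+4·2 = 8 | 1·8 = 8
X: 3·1+4·1 = 7 | 1·7 = 7
gcd(3,4,1) = 1

Coefficients: [3, 4, 1]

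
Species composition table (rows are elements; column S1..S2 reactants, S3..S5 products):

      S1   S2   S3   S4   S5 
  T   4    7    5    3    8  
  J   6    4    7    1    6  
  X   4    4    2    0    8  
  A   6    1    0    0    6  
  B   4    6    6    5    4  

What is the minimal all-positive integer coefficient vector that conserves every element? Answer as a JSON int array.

T: 3·4+6·7 = 54 | 2·5+4·3+4·8 = 54
J: 3·6+6·4 = 42 | 2·7+4·1+4·6 = 42
X: 3·4+6·4 = 36 | 2·2+4·0+4·8 = 36
A: 3·6+6·1 = 24 | 2·0+4·0+4·6 = 24
B: 3·4+6·6 = 48 | 2·6+4·5+4·4 = 48
gcd(3,6,2,4,4) = 1

Coefficients: [3, 6, 2, 4, 4]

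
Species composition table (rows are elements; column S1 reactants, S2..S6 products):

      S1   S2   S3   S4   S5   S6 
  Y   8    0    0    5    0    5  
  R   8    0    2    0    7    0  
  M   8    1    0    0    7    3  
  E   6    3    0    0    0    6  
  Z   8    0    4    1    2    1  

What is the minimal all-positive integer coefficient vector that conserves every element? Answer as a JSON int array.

Coefficients: [5, 6, 6, 6, 4, 2]

Y: 5·8 = 40 | 6·0+6·0+6·5+4·0+2·5 = 40
R: 5·8 = 40 | 6·0+6·2+6·0+4·7+2·0 = 40
M: 5·8 = 40 | 6·1+6·0+6·0+4·7+2·3 = 40
E: 5·6 = 30 | 6·3+6·0+6·0+4·0+2·6 = 30
Z: 5·8 = 40 | 6·0+6·4+6·1+4·2+2·1 = 40
gcd(5,6,6,6,4,2) = 1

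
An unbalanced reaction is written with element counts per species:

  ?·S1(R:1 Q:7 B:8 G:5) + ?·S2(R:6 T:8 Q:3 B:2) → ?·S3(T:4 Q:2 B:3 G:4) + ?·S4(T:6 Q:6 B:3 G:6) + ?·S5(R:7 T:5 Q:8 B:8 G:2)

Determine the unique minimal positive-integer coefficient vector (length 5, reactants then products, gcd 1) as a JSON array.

R: 6·1+6·6 = 42 | 3·0+1·0+6·7 = 42
T: 6·0+6·8 = 48 | 3·4+1·6+6·5 = 48
Q: 6·7+6·3 = 60 | 3·2+1·6+6·8 = 60
B: 6·8+6·2 = 60 | 3·3+1·3+6·8 = 60
G: 6·5+6·0 = 30 | 3·4+1·6+6·2 = 30
gcd(6,6,3,1,6) = 1

Coefficients: [6, 6, 3, 1, 6]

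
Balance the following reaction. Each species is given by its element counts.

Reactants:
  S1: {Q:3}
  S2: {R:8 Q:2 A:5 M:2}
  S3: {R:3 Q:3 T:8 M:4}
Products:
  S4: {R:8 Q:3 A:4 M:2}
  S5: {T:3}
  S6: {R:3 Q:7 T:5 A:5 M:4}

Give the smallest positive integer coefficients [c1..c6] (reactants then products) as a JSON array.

Coefficients: [3, 5, 1, 5, 1, 1]

R: 3·0+5·8+1·3 = 43 | 5·8+1·0+1·3 = 43
Q: 3·3+5·2+1·3 = 22 | 5·3+1·0+1·7 = 22
T: 3·0+5·0+1·8 = 8 | 5·0+1·3+1·5 = 8
A: 3·0+5·5+1·0 = 25 | 5·4+1·0+1·5 = 25
M: 3·0+5·2+1·4 = 14 | 5·2+1·0+1·4 = 14
gcd(3,5,1,5,1,1) = 1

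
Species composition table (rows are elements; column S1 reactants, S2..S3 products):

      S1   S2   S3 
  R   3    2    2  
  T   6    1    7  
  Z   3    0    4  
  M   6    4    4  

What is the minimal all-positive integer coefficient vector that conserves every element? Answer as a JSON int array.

Coefficients: [4, 3, 3]

R: 4·3 = 12 | 3·2+3·2 = 12
T: 4·6 = 24 | 3·1+3·7 = 24
Z: 4·3 = 12 | 3·0+3·4 = 12
M: 4·6 = 24 | 3·4+3·4 = 24
gcd(4,3,3) = 1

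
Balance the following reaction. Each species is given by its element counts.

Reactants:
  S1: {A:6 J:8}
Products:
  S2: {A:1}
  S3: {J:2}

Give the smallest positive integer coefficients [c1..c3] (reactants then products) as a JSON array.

Coefficients: [1, 6, 4]

A: 1·6 = 6 | 6·1+4·0 = 6
J: 1·8 = 8 | 6·0+4·2 = 8
gcd(1,6,4) = 1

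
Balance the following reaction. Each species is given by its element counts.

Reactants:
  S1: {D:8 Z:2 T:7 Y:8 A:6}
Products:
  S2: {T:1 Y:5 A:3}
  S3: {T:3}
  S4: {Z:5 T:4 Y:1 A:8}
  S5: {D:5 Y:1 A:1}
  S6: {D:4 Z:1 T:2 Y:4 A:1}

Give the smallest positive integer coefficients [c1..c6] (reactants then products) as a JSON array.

Coefficients: [4, 3, 5, 1, 4, 3]

D: 4·8 = 32 | 3·0+5·0+1·0+4·5+3·4 = 32
Z: 4·2 = 8 | 3·0+5·0+1·5+4·0+3·1 = 8
T: 4·7 = 28 | 3·1+5·3+1·4+4·0+3·2 = 28
Y: 4·8 = 32 | 3·5+5·0+1·1+4·1+3·4 = 32
A: 4·6 = 24 | 3·3+5·0+1·8+4·1+3·1 = 24
gcd(4,3,5,1,4,3) = 1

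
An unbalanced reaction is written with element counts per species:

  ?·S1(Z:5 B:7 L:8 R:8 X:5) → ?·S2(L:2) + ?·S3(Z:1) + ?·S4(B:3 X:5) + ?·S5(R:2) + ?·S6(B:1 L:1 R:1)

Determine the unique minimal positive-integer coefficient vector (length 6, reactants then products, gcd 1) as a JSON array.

Coefficients: [1, 2, 5, 1, 2, 4]

Z: 1·5 = 5 | 2·0+5·1+1·0+2·0+4·0 = 5
B: 1·7 = 7 | 2·0+5·0+1·3+2·0+4·1 = 7
L: 1·8 = 8 | 2·2+5·0+1·0+2·0+4·1 = 8
R: 1·8 = 8 | 2·0+5·0+1·0+2·2+4·1 = 8
X: 1·5 = 5 | 2·0+5·0+1·5+2·0+4·0 = 5
gcd(1,2,5,1,2,4) = 1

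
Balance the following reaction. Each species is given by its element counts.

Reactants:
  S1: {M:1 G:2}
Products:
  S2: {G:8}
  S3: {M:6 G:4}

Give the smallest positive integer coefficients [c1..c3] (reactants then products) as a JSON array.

M: 6·1 = 6 | 1·0+1·6 = 6
G: 6·2 = 12 | 1·8+1·4 = 12
gcd(6,1,1) = 1

Coefficients: [6, 1, 1]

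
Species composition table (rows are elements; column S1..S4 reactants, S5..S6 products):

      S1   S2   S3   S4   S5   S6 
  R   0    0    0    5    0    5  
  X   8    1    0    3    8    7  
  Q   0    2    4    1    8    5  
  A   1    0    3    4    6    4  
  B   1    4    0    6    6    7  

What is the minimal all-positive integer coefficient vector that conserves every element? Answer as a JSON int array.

Coefficients: [3, 4, 5, 1, 3, 1]

R: 3·0+4·0+5·0+1·5 = 5 | 3·0+1·5 = 5
X: 3·8+4·1+5·0+1·3 = 31 | 3·8+1·7 = 31
Q: 3·0+4·2+5·4+1·1 = 29 | 3·8+1·5 = 29
A: 3·1+4·0+5·3+1·4 = 22 | 3·6+1·4 = 22
B: 3·1+4·4+5·0+1·6 = 25 | 3·6+1·7 = 25
gcd(3,4,5,1,3,1) = 1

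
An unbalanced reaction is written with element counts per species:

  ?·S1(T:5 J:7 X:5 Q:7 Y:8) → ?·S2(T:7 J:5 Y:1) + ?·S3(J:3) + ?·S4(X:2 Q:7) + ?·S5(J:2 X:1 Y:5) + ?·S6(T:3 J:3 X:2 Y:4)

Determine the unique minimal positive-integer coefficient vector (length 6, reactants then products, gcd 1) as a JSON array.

T: 5·5 = 25 | 1·7+2·0+5·0+3·0+6·3 = 25
J: 5·7 = 35 | 1·5+2·3+5·0+3·2+6·3 = 35
X: 5·5 = 25 | 1·0+2·0+5·2+3·1+6·2 = 25
Q: 5·7 = 35 | 1·0+2·0+5·7+3·0+6·0 = 35
Y: 5·8 = 40 | 1·1+2·0+5·0+3·5+6·4 = 40
gcd(5,1,2,5,3,6) = 1

Coefficients: [5, 1, 2, 5, 3, 6]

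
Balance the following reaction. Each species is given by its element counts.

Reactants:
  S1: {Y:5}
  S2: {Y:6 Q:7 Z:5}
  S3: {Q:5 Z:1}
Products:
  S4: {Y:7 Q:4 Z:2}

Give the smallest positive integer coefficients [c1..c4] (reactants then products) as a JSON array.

Y: 3·5+1·6+1·0 = 21 | 3·7 = 21
Q: 3·0+1·7+1·5 = 12 | 3·4 = 12
Z: 3·0+1·5+1·1 = 6 | 3·2 = 6
gcd(3,1,1,3) = 1

Coefficients: [3, 1, 1, 3]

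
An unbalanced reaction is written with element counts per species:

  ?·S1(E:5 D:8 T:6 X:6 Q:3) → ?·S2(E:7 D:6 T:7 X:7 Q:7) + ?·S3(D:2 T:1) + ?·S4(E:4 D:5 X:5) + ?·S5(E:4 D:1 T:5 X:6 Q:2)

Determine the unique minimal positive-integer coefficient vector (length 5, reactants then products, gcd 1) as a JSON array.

Coefficients: [3, 1, 6, 1, 1]

E: 3·5 = 15 | 1·7+6·0+1·4+1·4 = 15
D: 3·8 = 24 | 1·6+6·2+1·5+1·1 = 24
T: 3·6 = 18 | 1·7+6·1+1·0+1·5 = 18
X: 3·6 = 18 | 1·7+6·0+1·5+1·6 = 18
Q: 3·3 = 9 | 1·7+6·0+1·0+1·2 = 9
gcd(3,1,6,1,1) = 1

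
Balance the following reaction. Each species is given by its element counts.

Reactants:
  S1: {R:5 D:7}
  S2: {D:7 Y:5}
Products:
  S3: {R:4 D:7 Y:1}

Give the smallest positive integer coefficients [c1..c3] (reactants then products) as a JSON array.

R: 4·5+1·0 = 20 | 5·4 = 20
D: 4·7+1·7 = 35 | 5·7 = 35
Y: 4·0+1·5 = 5 | 5·1 = 5
gcd(4,1,5) = 1

Coefficients: [4, 1, 5]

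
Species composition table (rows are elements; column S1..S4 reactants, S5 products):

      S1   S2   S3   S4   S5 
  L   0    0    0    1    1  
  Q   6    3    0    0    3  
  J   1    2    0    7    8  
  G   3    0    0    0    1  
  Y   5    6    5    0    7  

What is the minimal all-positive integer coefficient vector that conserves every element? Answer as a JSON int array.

Coefficients: [1, 1, 2, 3, 3]

L: 1·0+1·0+2·0+3·1 = 3 | 3·1 = 3
Q: 1·6+1·3+2·0+3·0 = 9 | 3·3 = 9
J: 1·1+1·2+2·0+3·7 = 24 | 3·8 = 24
G: 1·3+1·0+2·0+3·0 = 3 | 3·1 = 3
Y: 1·5+1·6+2·5+3·0 = 21 | 3·7 = 21
gcd(1,1,2,3,3) = 1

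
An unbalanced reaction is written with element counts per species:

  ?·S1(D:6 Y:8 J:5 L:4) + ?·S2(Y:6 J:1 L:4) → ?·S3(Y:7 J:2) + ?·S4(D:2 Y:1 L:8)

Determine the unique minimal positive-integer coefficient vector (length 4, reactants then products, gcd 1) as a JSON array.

D: 1·6+5·0 = 6 | 5·0+3·2 = 6
Y: 1·8+5·6 = 38 | 5·7+3·1 = 38
J: 1·5+5·1 = 10 | 5·2+3·0 = 10
L: 1·4+5·4 = 24 | 5·0+3·8 = 24
gcd(1,5,5,3) = 1

Coefficients: [1, 5, 5, 3]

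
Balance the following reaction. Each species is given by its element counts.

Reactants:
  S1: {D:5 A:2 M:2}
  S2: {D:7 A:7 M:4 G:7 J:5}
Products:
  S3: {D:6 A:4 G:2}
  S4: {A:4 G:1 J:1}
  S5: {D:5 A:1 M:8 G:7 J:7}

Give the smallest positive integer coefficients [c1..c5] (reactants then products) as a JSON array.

D: 2·5+5·7 = 45 | 5·6+4·0+3·5 = 45
A: 2·2+5·7 = 39 | 5·4+4·4+3·1 = 39
M: 2·2+5·4 = 24 | 5·0+4·0+3·8 = 24
G: 2·0+5·7 = 35 | 5·2+4·1+3·7 = 35
J: 2·0+5·5 = 25 | 5·0+4·1+3·7 = 25
gcd(2,5,5,4,3) = 1

Coefficients: [2, 5, 5, 4, 3]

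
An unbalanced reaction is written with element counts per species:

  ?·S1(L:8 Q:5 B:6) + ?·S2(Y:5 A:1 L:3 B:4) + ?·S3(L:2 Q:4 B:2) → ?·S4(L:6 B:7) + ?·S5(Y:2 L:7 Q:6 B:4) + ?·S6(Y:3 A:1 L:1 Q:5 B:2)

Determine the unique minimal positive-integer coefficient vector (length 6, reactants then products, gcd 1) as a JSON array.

Y: 2·0+2·5+3·0 = 10 | 2·0+2·2+2·3 = 10
A: 2·0+2·1+3·0 = 2 | 2·0+2·0+2·1 = 2
L: 2·8+2·3+3·2 = 28 | 2·6+2·7+2·1 = 28
Q: 2·5+2·0+3·4 = 22 | 2·0+2·6+2·5 = 22
B: 2·6+2·4+3·2 = 26 | 2·7+2·4+2·2 = 26
gcd(2,2,3,2,2,2) = 1

Coefficients: [2, 2, 3, 2, 2, 2]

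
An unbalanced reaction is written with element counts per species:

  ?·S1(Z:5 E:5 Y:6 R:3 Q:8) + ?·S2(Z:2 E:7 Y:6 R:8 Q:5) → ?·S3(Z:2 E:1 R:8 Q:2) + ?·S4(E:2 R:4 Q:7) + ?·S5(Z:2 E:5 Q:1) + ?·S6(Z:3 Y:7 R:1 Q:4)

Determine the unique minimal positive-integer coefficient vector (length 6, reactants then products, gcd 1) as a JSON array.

Z: 6·5+1·2 = 32 | 1·2+3·0+6·2+6·3 = 32
E: 6·5+1·7 = 37 | 1·1+3·2+6·5+6·0 = 37
Y: 6·6+1·6 = 42 | 1·0+3·0+6·0+6·7 = 42
R: 6·3+1·8 = 26 | 1·8+3·4+6·0+6·1 = 26
Q: 6·8+1·5 = 53 | 1·2+3·7+6·1+6·4 = 53
gcd(6,1,1,3,6,6) = 1

Coefficients: [6, 1, 1, 3, 6, 6]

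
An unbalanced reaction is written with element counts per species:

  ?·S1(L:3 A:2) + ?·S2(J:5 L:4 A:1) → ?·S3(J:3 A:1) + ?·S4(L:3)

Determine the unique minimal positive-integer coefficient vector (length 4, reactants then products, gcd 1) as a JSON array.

J: 1·0+3·5 = 15 | 5·3+5·0 = 15
L: 1·3+3·4 = 15 | 5·0+5·3 = 15
A: 1·2+3·1 = 5 | 5·1+5·0 = 5
gcd(1,3,5,5) = 1

Coefficients: [1, 3, 5, 5]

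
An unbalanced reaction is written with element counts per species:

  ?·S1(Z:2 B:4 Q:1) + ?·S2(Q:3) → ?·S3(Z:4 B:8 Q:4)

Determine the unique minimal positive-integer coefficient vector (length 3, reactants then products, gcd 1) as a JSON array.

Coefficients: [6, 2, 3]

Z: 6·2+2·0 = 12 | 3·4 = 12
B: 6·4+2·0 = 24 | 3·8 = 24
Q: 6·1+2·3 = 12 | 3·4 = 12
gcd(6,2,3) = 1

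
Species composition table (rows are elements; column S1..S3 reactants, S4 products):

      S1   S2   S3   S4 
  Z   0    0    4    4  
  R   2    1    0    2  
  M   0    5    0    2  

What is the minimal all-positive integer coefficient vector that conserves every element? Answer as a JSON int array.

Z: 4·0+2·0+5·4 = 20 | 5·4 = 20
R: 4·2+2·1+5·0 = 10 | 5·2 = 10
M: 4·0+2·5+5·0 = 10 | 5·2 = 10
gcd(4,2,5,5) = 1

Coefficients: [4, 2, 5, 5]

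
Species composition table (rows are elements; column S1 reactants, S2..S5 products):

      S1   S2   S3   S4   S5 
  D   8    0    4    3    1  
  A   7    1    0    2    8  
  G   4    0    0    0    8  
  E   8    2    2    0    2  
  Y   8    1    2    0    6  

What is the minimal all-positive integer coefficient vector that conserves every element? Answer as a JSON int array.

Coefficients: [2, 4, 3, 1, 1]

D: 2·8 = 16 | 4·0+3·4+1·3+1·1 = 16
A: 2·7 = 14 | 4·1+3·0+1·2+1·8 = 14
G: 2·4 = 8 | 4·0+3·0+1·0+1·8 = 8
E: 2·8 = 16 | 4·2+3·2+1·0+1·2 = 16
Y: 2·8 = 16 | 4·1+3·2+1·0+1·6 = 16
gcd(2,4,3,1,1) = 1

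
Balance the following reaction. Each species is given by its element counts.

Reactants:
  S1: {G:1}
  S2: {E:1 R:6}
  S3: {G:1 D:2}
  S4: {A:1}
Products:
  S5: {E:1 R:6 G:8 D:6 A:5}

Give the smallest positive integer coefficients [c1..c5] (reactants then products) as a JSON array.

Coefficients: [5, 1, 3, 5, 1]

E: 5·0+1·1+3·0+5·0 = 1 | 1·1 = 1
R: 5·0+1·6+3·0+5·0 = 6 | 1·6 = 6
G: 5·1+1·0+3·1+5·0 = 8 | 1·8 = 8
D: 5·0+1·0+3·2+5·0 = 6 | 1·6 = 6
A: 5·0+1·0+3·0+5·1 = 5 | 1·5 = 5
gcd(5,1,3,5,1) = 1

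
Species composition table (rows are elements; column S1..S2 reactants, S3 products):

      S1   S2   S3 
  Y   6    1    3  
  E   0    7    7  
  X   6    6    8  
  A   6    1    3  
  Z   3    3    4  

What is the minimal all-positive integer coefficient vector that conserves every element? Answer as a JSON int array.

Coefficients: [1, 3, 3]

Y: 1·6+3·1 = 9 | 3·3 = 9
E: 1·0+3·7 = 21 | 3·7 = 21
X: 1·6+3·6 = 24 | 3·8 = 24
A: 1·6+3·1 = 9 | 3·3 = 9
Z: 1·3+3·3 = 12 | 3·4 = 12
gcd(1,3,3) = 1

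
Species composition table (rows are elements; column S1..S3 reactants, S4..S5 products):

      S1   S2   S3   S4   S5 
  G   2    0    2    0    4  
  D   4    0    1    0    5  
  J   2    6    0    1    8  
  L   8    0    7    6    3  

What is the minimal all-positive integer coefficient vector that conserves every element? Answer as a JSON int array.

Coefficients: [3, 4, 3, 6, 3]

G: 3·2+4·0+3·2 = 12 | 6·0+3·4 = 12
D: 3·4+4·0+3·1 = 15 | 6·0+3·5 = 15
J: 3·2+4·6+3·0 = 30 | 6·1+3·8 = 30
L: 3·8+4·0+3·7 = 45 | 6·6+3·3 = 45
gcd(3,4,3,6,3) = 1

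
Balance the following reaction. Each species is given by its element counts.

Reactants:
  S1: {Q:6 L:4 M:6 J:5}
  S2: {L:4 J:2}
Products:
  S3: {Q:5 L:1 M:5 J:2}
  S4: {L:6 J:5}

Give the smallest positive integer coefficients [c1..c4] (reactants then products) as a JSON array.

Q: 5·6+1·0 = 30 | 6·5+3·0 = 30
L: 5·4+1·4 = 24 | 6·1+3·6 = 24
M: 5·6+1·0 = 30 | 6·5+3·0 = 30
J: 5·5+1·2 = 27 | 6·2+3·5 = 27
gcd(5,1,6,3) = 1

Coefficients: [5, 1, 6, 3]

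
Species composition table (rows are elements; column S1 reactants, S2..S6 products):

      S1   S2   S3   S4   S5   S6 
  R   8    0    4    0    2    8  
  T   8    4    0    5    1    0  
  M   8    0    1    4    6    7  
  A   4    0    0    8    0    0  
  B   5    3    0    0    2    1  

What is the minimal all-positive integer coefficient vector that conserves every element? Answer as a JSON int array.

Coefficients: [4, 5, 5, 2, 2, 1]

R: 4·8 = 32 | 5·0+5·4+2·0+2·2+1·8 = 32
T: 4·8 = 32 | 5·4+5·0+2·5+2·1+1·0 = 32
M: 4·8 = 32 | 5·0+5·1+2·4+2·6+1·7 = 32
A: 4·4 = 16 | 5·0+5·0+2·8+2·0+1·0 = 16
B: 4·5 = 20 | 5·3+5·0+2·0+2·2+1·1 = 20
gcd(4,5,5,2,2,1) = 1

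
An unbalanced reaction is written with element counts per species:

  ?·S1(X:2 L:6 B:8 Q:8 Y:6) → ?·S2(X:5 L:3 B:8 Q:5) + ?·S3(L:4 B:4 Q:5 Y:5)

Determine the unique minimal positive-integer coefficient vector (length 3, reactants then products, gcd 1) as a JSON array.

X: 5·2 = 10 | 2·5+6·0 = 10
L: 5·6 = 30 | 2·3+6·4 = 30
B: 5·8 = 40 | 2·8+6·4 = 40
Q: 5·8 = 40 | 2·5+6·5 = 40
Y: 5·6 = 30 | 2·0+6·5 = 30
gcd(5,2,6) = 1

Coefficients: [5, 2, 6]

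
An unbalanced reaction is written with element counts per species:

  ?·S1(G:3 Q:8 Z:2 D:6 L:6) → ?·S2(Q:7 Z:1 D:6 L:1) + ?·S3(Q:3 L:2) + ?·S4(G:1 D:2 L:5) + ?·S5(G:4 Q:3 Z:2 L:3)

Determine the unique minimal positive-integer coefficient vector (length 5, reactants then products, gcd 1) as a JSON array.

G: 5·3 = 15 | 4·0+1·0+3·1+3·4 = 15
Q: 5·8 = 40 | 4·7+1·3+3·0+3·3 = 40
Z: 5·2 = 10 | 4·1+1·0+3·0+3·2 = 10
D: 5·6 = 30 | 4·6+1·0+3·2+3·0 = 30
L: 5·6 = 30 | 4·1+1·2+3·5+3·3 = 30
gcd(5,4,1,3,3) = 1

Coefficients: [5, 4, 1, 3, 3]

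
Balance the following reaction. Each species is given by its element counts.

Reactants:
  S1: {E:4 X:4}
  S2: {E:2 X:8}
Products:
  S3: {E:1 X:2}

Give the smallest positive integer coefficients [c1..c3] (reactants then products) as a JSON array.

E: 1·4+1·2 = 6 | 6·1 = 6
X: 1·4+1·8 = 12 | 6·2 = 12
gcd(1,1,6) = 1

Coefficients: [1, 1, 6]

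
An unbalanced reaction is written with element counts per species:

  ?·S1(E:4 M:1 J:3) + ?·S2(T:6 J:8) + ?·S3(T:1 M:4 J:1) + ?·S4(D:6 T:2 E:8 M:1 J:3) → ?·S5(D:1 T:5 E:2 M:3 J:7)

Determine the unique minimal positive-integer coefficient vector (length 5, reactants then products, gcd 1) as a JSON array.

D: 1·0+4·0+4·0+1·6 = 6 | 6·1 = 6
T: 1·0+4·6+4·1+1·2 = 30 | 6·5 = 30
E: 1·4+4·0+4·0+1·8 = 12 | 6·2 = 12
M: 1·1+4·0+4·4+1·1 = 18 | 6·3 = 18
J: 1·3+4·8+4·1+1·3 = 42 | 6·7 = 42
gcd(1,4,4,1,6) = 1

Coefficients: [1, 4, 4, 1, 6]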